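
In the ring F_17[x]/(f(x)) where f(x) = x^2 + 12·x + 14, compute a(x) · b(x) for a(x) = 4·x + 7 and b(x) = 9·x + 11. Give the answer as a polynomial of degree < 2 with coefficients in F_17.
Multiply as integer polynomials: a · b = 36·x^2 + 107·x + 77. Reducing coefficients mod 17: a · b ≡ 2·x^2 + 5·x + 9. Now divide by f(x) = x^2 + 12·x + 14 in F_17[x], eliminating the leading term at each step:
  leading term 2·x^2: subtract (2)·f(x) = 2·x^2 + 7·x + 11, leaving 15·x + 15 (coefficients mod 17)
The degree is now < 2, so this is the remainder. Hence a · b ≡ 15·x + 15 in F_17[x]/(f).

Final answer: a · b ≡ 15·x + 15 (mod f(x))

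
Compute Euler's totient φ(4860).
φ is multiplicative, with φ(p^e) = p^e − p^(e−1). Factorise 4860 = 2^2 · 3^5 · 5. Then
  φ(4860) = (2^2 − 2^1) · (3^5 − 3^4) · (5 − 1) = 2 · 162 · 4 = 1296.

Final answer: φ(4860) = 1296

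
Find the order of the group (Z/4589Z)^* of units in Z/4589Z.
|(Z/4589Z)^*| = 4224

(Z/4589Z)^* consists of the classes a with gcd(a, 4589) = 1, so its order is φ(4589). φ is multiplicative, with φ(p^e) = p^e − p^(e−1). Factorise 4589 = 13 · 353. Then
  φ(4589) = (13 − 1) · (353 − 1) = 12 · 352 = 4224.
Thus |(Z/4589Z)^*| = 4224.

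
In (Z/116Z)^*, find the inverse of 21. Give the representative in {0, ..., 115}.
Apply the extended Euclidean algorithm to (116, 21), tracking rows (r, s, t) with s·116 + t·21 = r. Each division r_prev = q·r_cur + r_new produces the new row as (previous row) − q·(current row):
  row A: (116, 1, 0)   [1·116 + 0·21 = 116]
  row B: (21, 0, 1)   [0·116 + 1·21 = 21]
  116 = 5·21 + 11   → row C = row A − 5·row B = (11, 1, −5)   [check: 1·116 − 5·21 = 11]
  21 = 1·11 + 10   → row D = row B − 1·row C = (10, −1, 6)   [check: −1·116 + 6·21 = 10]
  11 = 1·10 + 1   → row E = row C − 1·row D = (1, 2, −11)   [check: 2·116 − 11·21 = 1]
  10 = 10·1 + 0   → remainder 0, stop. gcd = 1 (last nonzero row E).
The gcd is 1, so 21 is invertible mod 116. The last nonzero row gives 2·116 − 11·21 = 1, so t = −11. So 21^(−1) ≡ −11 ≡ 105 (mod 116). Verify: 21 · 105 = 2205 ≡ 1 (mod 116). ✓

Final answer: 21^(−1) ≡ 105 (mod 116)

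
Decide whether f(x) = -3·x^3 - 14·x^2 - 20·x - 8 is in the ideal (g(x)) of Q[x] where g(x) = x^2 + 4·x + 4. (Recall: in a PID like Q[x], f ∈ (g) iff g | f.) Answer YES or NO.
YES

In Q[x] the ideal (g) consists of all multiples of g, so f ∈ (g) iff g | f, i.e. iff the remainder of f on division by g is 0. Divide f by g (g is monic, so eliminate the leading term of the running remainder at each step):
  leading term -3·x^3: subtract (-3·x)·g(x) = -3·x^3 - 12·x^2 - 12·x, leaving -2·x^2 - 8·x - 8
  leading term -2·x^2: subtract (-2)·g(x) = -2·x^2 - 8·x - 8, leaving 0
The remainder is 0, so f(x) = g(x) · h(x) with h(x) = -3·x - 2. Hence g | f, i.e. f ∈ (g).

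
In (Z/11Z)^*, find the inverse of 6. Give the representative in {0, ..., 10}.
6^(−1) ≡ 2 (mod 11)

Apply the extended Euclidean algorithm to (11, 6), tracking rows (r, s, t) with s·11 + t·6 = r. Each division r_prev = q·r_cur + r_new produces the new row as (previous row) − q·(current row):
  row A: (11, 1, 0)   [1·11 + 0·6 = 11]
  row B: (6, 0, 1)   [0·11 + 1·6 = 6]
  11 = 1·6 + 5   → row C = row A − 1·row B = (5, 1, −1)   [check: 1·11 − 1·6 = 5]
  6 = 1·5 + 1   → row D = row B − 1·row C = (1, −1, 2)   [check: −1·11 + 2·6 = 1]
  5 = 5·1 + 0   → remainder 0, stop. gcd = 1 (last nonzero row D).
The gcd is 1, so 6 is invertible mod 11. The last nonzero row gives −1·11 + 2·6 = 1, so t = 2. So 6^(−1) ≡ 2 (mod 11). Verify: 6 · 2 = 12 ≡ 1 (mod 11). ✓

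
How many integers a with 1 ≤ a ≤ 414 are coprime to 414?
The number of a ∈ {1, ..., 414} with gcd(a, 414) = 1 is by definition Euler's totient φ(414). φ is multiplicative, with φ(p^e) = p^e − p^(e−1). Factorise 414 = 2 · 3^2 · 23. Then
  φ(414) = (2 − 1) · (3^2 − 3^1) · (23 − 1) = 1 · 6 · 22 = 132.
So there are 132 such integers.

Final answer: 132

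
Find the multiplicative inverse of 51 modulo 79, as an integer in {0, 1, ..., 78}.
Apply the extended Euclidean algorithm to (79, 51), tracking rows (r, s, t) with s·79 + t·51 = r. Each division r_prev = q·r_cur + r_new produces the new row as (previous row) − q·(current row):
  row A: (79, 1, 0)   [1·79 + 0·51 = 79]
  row B: (51, 0, 1)   [0·79 + 1·51 = 51]
  79 = 1·51 + 28   → row C = row A − 1·row B = (28, 1, −1)   [check: 1·79 − 1·51 = 28]
  51 = 1·28 + 23   → row D = row B − 1·row C = (23, −1, 2)   [check: −1·79 + 2·51 = 23]
  28 = 1·23 + 5   → row E = row C − 1·row D = (5, 2, −3)   [check: 2·79 − 3·51 = 5]
  23 = 4·5 + 3   → row F = row D − 4·row E = (3, −9, 14)   [check: −9·79 + 14·51 = 3]
  5 = 1·3 + 2   → row G = row E − 1·row F = (2, 11, −17)   [check: 11·79 − 17·51 = 2]
  3 = 1·2 + 1   → row H = row F − 1·row G = (1, −20, 31)   [check: −20·79 + 31·51 = 1]
  2 = 2·1 + 0   → remainder 0, stop. gcd = 1 (last nonzero row H).
The gcd is 1, so 51 is invertible mod 79. The last nonzero row gives −20·79 + 31·51 = 1, so t = 31. So 51^(−1) ≡ 31 (mod 79). Verify: 51 · 31 = 1581 ≡ 1 (mod 79). ✓

Final answer: 51^(−1) ≡ 31 (mod 79)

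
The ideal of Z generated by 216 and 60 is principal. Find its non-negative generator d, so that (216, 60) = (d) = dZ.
(216, 60) = (12); d = 12

In the PID Z, (a, b) is generated by gcd(a, b). Compute gcd(216, 60) with the extended Euclidean algorithm, tracking rows (r, s, t) with s·216 + t·60 = r:
  row A: (216, 1, 0)   [1·216 + 0·60 = 216]
  row B: (60, 0, 1)   [0·216 + 1·60 = 60]
  216 = 3·60 + 36   → row C = row A − 3·row B = (36, 1, −3)   [check: 1·216 − 3·60 = 36]
  60 = 1·36 + 24   → row D = row B − 1·row C = (24, −1, 4)   [check: −1·216 + 4·60 = 24]
  36 = 1·24 + 12   → row E = row C − 1·row D = (12, 2, −7)   [check: 2·216 − 7·60 = 12]
  24 = 2·12 + 0   → remainder 0, stop. gcd = 12 (last nonzero row E).
So gcd(216, 60) = 12, with Bézout identity 2·216 − 7·60 = 12. Containment (⊇): the Bézout identity exhibits 12 as an element of (216, 60), giving (12) ⊆ (216, 60). Containment (⊆): since 12 | 216 and 12 | 60 (216 = 12·18, 60 = 12·5), every Z-linear combination of 216 and 60 is divisible by 12, so (216, 60) ⊆ (12). Therefore (216, 60) = (12), d = 12.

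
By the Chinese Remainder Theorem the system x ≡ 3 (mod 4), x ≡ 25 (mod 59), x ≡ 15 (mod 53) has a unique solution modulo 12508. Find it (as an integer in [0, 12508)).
The moduli 4, 59, 53 are pairwise coprime, so by the CRT there is a unique solution mod 4·59·53 = 12508.
Solve by successive substitution. Start with x ≡ 3 (mod 4).
  Combine with x ≡ 25 (mod 59): write x = 3 + 4·t and require 3 + 4·t ≡ 25 (mod 59), i.e. 4·t ≡ 25 − 3 ≡ 22 (mod 59). Since 4^(−1) ≡ 15 (mod 59), t ≡ 15·22 ≡ 35 (mod 59). So x ≡ 3 + 4·35 = 143 (mod 236).
  Combine with x ≡ 15 (mod 53): write x = 143 + 236·t and require 143 + 236·t ≡ 15 (mod 53), i.e. 236·t ≡ 15 − 143 ≡ 31 (mod 53). Since 236^(−1) ≡ 42 (mod 53) (236 ≡ 24 (mod 53)), t ≡ 42·31 ≡ 30 (mod 53). So x ≡ 143 + 236·30 = 7223 (mod 12508).
Unique solution in [0, 12508): x = 7223.

Final answer: x ≡ 7223 (mod 12508); the representative in [0, 12508) is 7223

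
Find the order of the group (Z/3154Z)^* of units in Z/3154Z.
(Z/3154Z)^* consists of the classes a with gcd(a, 3154) = 1, so its order is φ(3154). φ is multiplicative, with φ(p^e) = p^e − p^(e−1). Factorise 3154 = 2 · 19 · 83. Then
  φ(3154) = (2 − 1) · (19 − 1) · (83 − 1) = 1 · 18 · 82 = 1476.
Thus |(Z/3154Z)^*| = 1476.

Final answer: |(Z/3154Z)^*| = 1476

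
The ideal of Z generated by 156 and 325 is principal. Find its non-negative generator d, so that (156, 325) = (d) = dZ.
In the PID Z, (a, b) is generated by gcd(a, b). Compute gcd(325, 156) with the extended Euclidean algorithm, tracking rows (r, s, t) with s·325 + t·156 = r:
  row A: (325, 1, 0)   [1·325 + 0·156 = 325]
  row B: (156, 0, 1)   [0·325 + 1·156 = 156]
  325 = 2·156 + 13   → row C = row A − 2·row B = (13, 1, −2)   [check: 1·325 − 2·156 = 13]
  156 = 12·13 + 0   → remainder 0, stop. gcd = 13 (last nonzero row C).
So gcd(156, 325) = 13, with Bézout identity 1·325 − 2·156 = 13. Containment (⊇): the Bézout identity exhibits 13 as an element of (156, 325), giving (13) ⊆ (156, 325). Containment (⊆): since 13 | 156 and 13 | 325 (156 = 13·12, 325 = 13·25), every Z-linear combination of 156 and 325 is divisible by 13, so (156, 325) ⊆ (13). Therefore (156, 325) = (13), d = 13.

Final answer: (156, 325) = (13); d = 13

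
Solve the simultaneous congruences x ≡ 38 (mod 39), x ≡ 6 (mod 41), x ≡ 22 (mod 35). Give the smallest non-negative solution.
The moduli 39, 41, 35 are pairwise coprime, so by the CRT there is a unique solution mod 39·41·35 = 55965.
Solve by successive substitution. Start with x ≡ 38 (mod 39).
  Combine with x ≡ 6 (mod 41): write x = 38 + 39·t and require 38 + 39·t ≡ 6 (mod 41), i.e. 39·t ≡ 6 − 38 ≡ 9 (mod 41). Since 39^(−1) ≡ 20 (mod 41), t ≡ 20·9 ≡ 16 (mod 41). So x ≡ 38 + 39·16 = 662 (mod 1599).
  Combine with x ≡ 22 (mod 35): write x = 662 + 1599·t and require 662 + 1599·t ≡ 22 (mod 35), i.e. 1599·t ≡ 22 − 662 ≡ 25 (mod 35). Since 1599^(−1) ≡ 19 (mod 35) (1599 ≡ 24 (mod 35)), t ≡ 19·25 ≡ 20 (mod 35). So x ≡ 662 + 1599·20 = 32642 (mod 55965).
Unique solution in [0, 55965): x = 32642.

Final answer: x ≡ 32642 (mod 55965); the representative in [0, 55965) is 32642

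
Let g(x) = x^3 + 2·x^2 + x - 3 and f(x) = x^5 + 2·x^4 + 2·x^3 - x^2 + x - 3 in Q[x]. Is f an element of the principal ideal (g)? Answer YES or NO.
In Q[x] the ideal (g) consists of all multiples of g, so f ∈ (g) iff g | f, i.e. iff the remainder of f on division by g is 0. Divide f by g (g is monic, so eliminate the leading term of the running remainder at each step):
  leading term x^5: subtract (x^2)·g(x) = x^5 + 2·x^4 + x^3 - 3·x^2, leaving x^3 + 2·x^2 + x - 3
  leading term x^3: subtract (1)·g(x) = x^3 + 2·x^2 + x - 3, leaving 0
The remainder is 0, so f(x) = g(x) · h(x) with h(x) = x^2 + 1. Hence g | f, i.e. f ∈ (g).

Final answer: YES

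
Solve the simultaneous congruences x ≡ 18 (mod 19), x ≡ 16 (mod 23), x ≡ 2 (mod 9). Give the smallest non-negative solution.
The moduli 19, 23, 9 are pairwise coprime, so by the CRT there is a unique solution mod 19·23·9 = 3933.
Solve by successive substitution. Start with x ≡ 18 (mod 19).
  Combine with x ≡ 16 (mod 23): write x = 18 + 19·t and require 18 + 19·t ≡ 16 (mod 23), i.e. 19·t ≡ 16 − 18 ≡ 21 (mod 23). Since 19^(−1) ≡ 17 (mod 23), t ≡ 17·21 ≡ 12 (mod 23). So x ≡ 18 + 19·12 = 246 (mod 437).
  Combine with x ≡ 2 (mod 9): write x = 246 + 437·t and require 246 + 437·t ≡ 2 (mod 9), i.e. 437·t ≡ 2 − 246 ≡ 8 (mod 9). Since 437^(−1) ≡ 2 (mod 9) (437 ≡ 5 (mod 9)), t ≡ 2·8 ≡ 7 (mod 9). So x ≡ 246 + 437·7 = 3305 (mod 3933).
Unique solution in [0, 3933): x = 3305.

Final answer: x ≡ 3305 (mod 3933); the representative in [0, 3933) is 3305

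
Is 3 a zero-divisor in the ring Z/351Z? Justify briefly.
YES

gcd(3, 351) = 3 > 1, so 3 is not a unit in Z/351Z. In Z/nZ every nonzero non-unit is a zero-divisor: explicitly, take b = 351/gcd = 117 ≠ 0 (mod 351); then 3·117 = 351 = 1·351, i.e. 3·117 ≡ 0 (mod 351). So 3 is a zero-divisor.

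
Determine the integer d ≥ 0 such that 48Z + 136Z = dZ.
In the PID Z, (a, b) is generated by gcd(a, b). Compute gcd(136, 48) with the extended Euclidean algorithm, tracking rows (r, s, t) with s·136 + t·48 = r:
  row A: (136, 1, 0)   [1·136 + 0·48 = 136]
  row B: (48, 0, 1)   [0·136 + 1·48 = 48]
  136 = 2·48 + 40   → row C = row A − 2·row B = (40, 1, −2)   [check: 1·136 − 2·48 = 40]
  48 = 1·40 + 8   → row D = row B − 1·row C = (8, −1, 3)   [check: −1·136 + 3·48 = 8]
  40 = 5·8 + 0   → remainder 0, stop. gcd = 8 (last nonzero row D).
So gcd(48, 136) = 8, with Bézout identity −1·136 + 3·48 = 8. Containment (⊇): the Bézout identity exhibits 8 as an element of (48, 136), giving (8) ⊆ (48, 136). Containment (⊆): since 8 | 48 and 8 | 136 (48 = 8·6, 136 = 8·17), every Z-linear combination of 48 and 136 is divisible by 8, so (48, 136) ⊆ (8). Therefore (48, 136) = (8), d = 8.

Final answer: (48, 136) = (8); d = 8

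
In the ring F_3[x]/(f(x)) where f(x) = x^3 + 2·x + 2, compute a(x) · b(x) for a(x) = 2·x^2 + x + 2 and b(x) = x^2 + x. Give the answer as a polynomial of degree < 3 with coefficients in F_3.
a · b ≡ 2·x^2 + x (mod f(x))

Multiply as integer polynomials: a · b = 2·x^4 + 3·x^3 + 3·x^2 + 2·x. Reducing coefficients mod 3: a · b ≡ 2·x^4 + 2·x. Now divide by f(x) = x^3 + 2·x + 2 in F_3[x], eliminating the leading term at each step:
  leading term 2·x^4: subtract (2·x)·f(x) = 2·x^4 + x^2 + x, leaving 2·x^2 + x (coefficients mod 3)
The degree is now < 3, so this is the remainder. Hence a · b ≡ 2·x^2 + x in F_3[x]/(f).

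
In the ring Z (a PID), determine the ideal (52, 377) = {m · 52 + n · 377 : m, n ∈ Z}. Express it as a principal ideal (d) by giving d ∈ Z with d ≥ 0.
(52, 377) = (13); d = 13

In the PID Z, (a, b) is generated by gcd(a, b). Compute gcd(377, 52) with the extended Euclidean algorithm, tracking rows (r, s, t) with s·377 + t·52 = r:
  row A: (377, 1, 0)   [1·377 + 0·52 = 377]
  row B: (52, 0, 1)   [0·377 + 1·52 = 52]
  377 = 7·52 + 13   → row C = row A − 7·row B = (13, 1, −7)   [check: 1·377 − 7·52 = 13]
  52 = 4·13 + 0   → remainder 0, stop. gcd = 13 (last nonzero row C).
So gcd(52, 377) = 13, with Bézout identity 1·377 − 7·52 = 13. Containment (⊇): the Bézout identity exhibits 13 as an element of (52, 377), giving (13) ⊆ (52, 377). Containment (⊆): since 13 | 52 and 13 | 377 (52 = 13·4, 377 = 13·29), every Z-linear combination of 52 and 377 is divisible by 13, so (52, 377) ⊆ (13). Therefore (52, 377) = (13), d = 13.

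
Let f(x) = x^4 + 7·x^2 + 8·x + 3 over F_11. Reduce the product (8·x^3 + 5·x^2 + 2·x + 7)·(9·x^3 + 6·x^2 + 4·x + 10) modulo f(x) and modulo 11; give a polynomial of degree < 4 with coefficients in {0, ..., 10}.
a · b ≡ 4·x^3 + 7·x^2 + 4·x (mod f(x))

Multiply as integer polynomials: a · b = 72·x^6 + 93·x^5 + 80·x^4 + 175·x^3 + 100·x^2 + 48·x + 70. Reducing coefficients mod 11: a · b ≡ 6·x^6 + 5·x^5 + 3·x^4 + 10·x^3 + x^2 + 4·x + 4. Now divide by f(x) = x^4 + 7·x^2 + 8·x + 3 in F_11[x], eliminating the leading term at each step:
  leading term 6·x^6: subtract (6·x^2)·f(x) = 6·x^6 + 9·x^4 + 4·x^3 + 7·x^2, leaving 5·x^5 + 5·x^4 + 6·x^3 + 5·x^2 + 4·x + 4 (coefficients mod 11)
  leading term 5·x^5: subtract (5·x)·f(x) = 5·x^5 + 2·x^3 + 7·x^2 + 4·x, leaving 5·x^4 + 4·x^3 + 9·x^2 + 4 (coefficients mod 11)
  leading term 5·x^4: subtract (5)·f(x) = 5·x^4 + 2·x^2 + 7·x + 4, leaving 4·x^3 + 7·x^2 + 4·x (coefficients mod 11)
The degree is now < 4, so this is the remainder. Hence a · b ≡ 4·x^3 + 7·x^2 + 4·x in F_11[x]/(f).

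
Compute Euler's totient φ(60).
φ is multiplicative, with φ(p^e) = p^e − p^(e−1). Factorise 60 = 2^2 · 3 · 5. Then
  φ(60) = (2^2 − 2^1) · (3 − 1) · (5 − 1) = 2 · 2 · 4 = 16.

Final answer: φ(60) = 16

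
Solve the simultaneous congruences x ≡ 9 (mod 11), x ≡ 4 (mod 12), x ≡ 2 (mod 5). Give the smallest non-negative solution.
x ≡ 592 (mod 660); the representative in [0, 660) is 592

The moduli 11, 12, 5 are pairwise coprime, so by the CRT there is a unique solution mod 11·12·5 = 660.
Solve by successive substitution. Start with x ≡ 9 (mod 11).
  Combine with x ≡ 4 (mod 12): write x = 9 + 11·t and require 9 + 11·t ≡ 4 (mod 12), i.e. 11·t ≡ 4 − 9 ≡ 7 (mod 12). Since 11^(−1) ≡ 11 (mod 12), t ≡ 11·7 ≡ 5 (mod 12). So x ≡ 9 + 11·5 = 64 (mod 132).
  Combine with x ≡ 2 (mod 5): write x = 64 + 132·t and require 64 + 132·t ≡ 2 (mod 5), i.e. 132·t ≡ 2 − 64 ≡ 3 (mod 5). Since 132^(−1) ≡ 3 (mod 5) (132 ≡ 2 (mod 5)), t ≡ 3·3 ≡ 4 (mod 5). So x ≡ 64 + 132·4 = 592 (mod 660).
Unique solution in [0, 660): x = 592.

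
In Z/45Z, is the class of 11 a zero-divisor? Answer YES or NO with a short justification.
NO

gcd(11, 45) = 1, so 11 is a unit in Z/45Z (it has a multiplicative inverse). A unit cannot be a zero-divisor: if 11·b ≡ 0 then multiplying both sides by 11^(−1) gives b ≡ 0. So 11 is not a zero-divisor.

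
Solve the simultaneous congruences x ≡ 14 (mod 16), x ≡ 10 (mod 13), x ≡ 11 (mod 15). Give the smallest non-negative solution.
The moduli 16, 13, 15 are pairwise coprime, so by the CRT there is a unique solution mod 16·13·15 = 3120.
Solve by successive substitution. Start with x ≡ 14 (mod 16).
  Combine with x ≡ 10 (mod 13): write x = 14 + 16·t and require 14 + 16·t ≡ 10 (mod 13), i.e. 16·t ≡ 10 − 14 ≡ 9 (mod 13). Since 16^(−1) ≡ 9 (mod 13) (16 ≡ 3 (mod 13)), t ≡ 9·9 ≡ 3 (mod 13). So x ≡ 14 + 16·3 = 62 (mod 208).
  Combine with x ≡ 11 (mod 15): write x = 62 + 208·t and require 62 + 208·t ≡ 11 (mod 15), i.e. 208·t ≡ 11 − 62 ≡ 9 (mod 15). Since 208^(−1) ≡ 7 (mod 15) (208 ≡ 13 (mod 15)), t ≡ 7·9 ≡ 3 (mod 15). So x ≡ 62 + 208·3 = 686 (mod 3120).
Unique solution in [0, 3120): x = 686.

Final answer: x ≡ 686 (mod 3120); the representative in [0, 3120) is 686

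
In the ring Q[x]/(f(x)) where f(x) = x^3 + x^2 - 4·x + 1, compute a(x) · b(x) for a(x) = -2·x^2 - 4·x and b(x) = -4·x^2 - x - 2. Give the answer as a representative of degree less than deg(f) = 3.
First multiply in Q[x] without reducing: a · b = 8·x^4 + 18·x^3 + 8·x^2 + 8·x. Now divide by f(x) = x^3 + x^2 - 4·x + 1, eliminating the leading term at each step:
  leading term 8·x^4: subtract (8·x)·f(x) = 8·x^4 + 8·x^3 - 32·x^2 + 8·x, leaving 10·x^3 + 40·x^2
  leading term 10·x^3: subtract (10)·f(x) = 10·x^3 + 10·x^2 - 40·x + 10, leaving 30·x^2 + 40·x - 10
The degree is now < 3, so this is the remainder. Hence a · b ≡ 30·x^2 + 40·x - 10 in Q[x]/(f).

Final answer: a · b ≡ 30·x^2 + 40·x - 10 (mod f(x))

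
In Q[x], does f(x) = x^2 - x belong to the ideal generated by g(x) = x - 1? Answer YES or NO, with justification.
In Q[x] the ideal (g) consists of all multiples of g, so f ∈ (g) iff g | f, i.e. iff the remainder of f on division by g is 0. Divide f by g (g is monic, so eliminate the leading term of the running remainder at each step):
  leading term x^2: subtract (x)·g(x) = x^2 - x, leaving 0
The remainder is 0, so f(x) = g(x) · h(x) with h(x) = x. Hence g | f, i.e. f ∈ (g).

Final answer: YES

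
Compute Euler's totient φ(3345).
φ(3345) = 1776

φ is multiplicative, with φ(p^e) = p^e − p^(e−1). Factorise 3345 = 3 · 5 · 223. Then
  φ(3345) = (3 − 1) · (5 − 1) · (223 − 1) = 2 · 4 · 222 = 1776.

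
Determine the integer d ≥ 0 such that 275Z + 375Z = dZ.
In the PID Z, (a, b) is generated by gcd(a, b). Compute gcd(375, 275) with the extended Euclidean algorithm, tracking rows (r, s, t) with s·375 + t·275 = r:
  row A: (375, 1, 0)   [1·375 + 0·275 = 375]
  row B: (275, 0, 1)   [0·375 + 1·275 = 275]
  375 = 1·275 + 100   → row C = row A − 1·row B = (100, 1, −1)   [check: 1·375 − 1·275 = 100]
  275 = 2·100 + 75   → row D = row B − 2·row C = (75, −2, 3)   [check: −2·375 + 3·275 = 75]
  100 = 1·75 + 25   → row E = row C − 1·row D = (25, 3, −4)   [check: 3·375 − 4·275 = 25]
  75 = 3·25 + 0   → remainder 0, stop. gcd = 25 (last nonzero row E).
So gcd(275, 375) = 25, with Bézout identity 3·375 − 4·275 = 25. Containment (⊇): the Bézout identity exhibits 25 as an element of (275, 375), giving (25) ⊆ (275, 375). Containment (⊆): since 25 | 275 and 25 | 375 (275 = 25·11, 375 = 25·15), every Z-linear combination of 275 and 375 is divisible by 25, so (275, 375) ⊆ (25). Therefore (275, 375) = (25), d = 25.

Final answer: (275, 375) = (25); d = 25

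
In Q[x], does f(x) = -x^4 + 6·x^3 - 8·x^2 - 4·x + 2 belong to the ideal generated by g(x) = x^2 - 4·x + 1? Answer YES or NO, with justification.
NO

In Q[x] the ideal (g) consists of all multiples of g, so f ∈ (g) iff g | f, i.e. iff the remainder of f on division by g is 0. Divide f by g (g is monic, so eliminate the leading term of the running remainder at each step):
  leading term -x^4: subtract (-x^2)·g(x) = -x^4 + 4·x^3 - x^2, leaving 2·x^3 - 7·x^2 - 4·x + 2
  leading term 2·x^3: subtract (2·x)·g(x) = 2·x^3 - 8·x^2 + 2·x, leaving x^2 - 6·x + 2
  leading term x^2: subtract (1)·g(x) = x^2 - 4·x + 1, leaving 1 - 2·x
The remainder r(x) = 1 - 2·x ≠ 0 (and deg r < deg g), so g ∤ f, i.e. f ∉ (g).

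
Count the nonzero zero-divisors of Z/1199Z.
In Z/1199Z each nonzero element is either a unit (gcd with 1199 is 1) or a zero-divisor (gcd > 1). The number of units is φ(1199): factorise 1199 = 11 · 109, so φ(1199) = (11 − 1) · (109 − 1) = 10 · 108 = 1080. The nonzero elements number 1199 − 1 = 1198. Hence the nonzero zero-divisors number 1198 − 1080 = 118.

Final answer: Z/1199Z has 118 nonzero zero-divisors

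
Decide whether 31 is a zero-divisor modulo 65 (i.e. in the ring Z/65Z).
gcd(31, 65) = 1, so 31 is a unit in Z/65Z (it has a multiplicative inverse). A unit cannot be a zero-divisor: if 31·b ≡ 0 then multiplying both sides by 31^(−1) gives b ≡ 0. So 31 is not a zero-divisor.

Final answer: NO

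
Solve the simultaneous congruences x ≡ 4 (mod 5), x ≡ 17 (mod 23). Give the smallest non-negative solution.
The moduli 5, 23 are pairwise coprime, so by the CRT there is a unique solution mod 5·23 = 115.
Solve by successive substitution. Start with x ≡ 4 (mod 5).
  Combine with x ≡ 17 (mod 23): write x = 4 + 5·t and require 4 + 5·t ≡ 17 (mod 23), i.e. 5·t ≡ 17 − 4 ≡ 13 (mod 23). Since 5^(−1) ≡ 14 (mod 23), t ≡ 14·13 ≡ 21 (mod 23). So x ≡ 4 + 5·21 = 109 (mod 115).
Unique solution in [0, 115): x = 109.

Final answer: x ≡ 109 (mod 115); the representative in [0, 115) is 109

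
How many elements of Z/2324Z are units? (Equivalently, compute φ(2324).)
Z/2324Z has φ(2324) = 984 units

An element a ∈ Z/2324Z is a unit iff gcd(a, 2324) = 1, so the number of units is φ(2324). φ is multiplicative, with φ(p^e) = p^e − p^(e−1). Factorise 2324 = 2^2 · 7 · 83. Then
  φ(2324) = (2^2 − 2^1) · (7 − 1) · (83 − 1) = 2 · 6 · 82 = 984.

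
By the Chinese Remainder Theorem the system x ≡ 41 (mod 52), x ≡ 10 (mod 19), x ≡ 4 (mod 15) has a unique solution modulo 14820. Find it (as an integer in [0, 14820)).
x ≡ 1549 (mod 14820); the representative in [0, 14820) is 1549

The moduli 52, 19, 15 are pairwise coprime, so by the CRT there is a unique solution mod 52·19·15 = 14820.
Solve by successive substitution. Start with x ≡ 41 (mod 52).
  Combine with x ≡ 10 (mod 19): write x = 41 + 52·t and require 41 + 52·t ≡ 10 (mod 19), i.e. 52·t ≡ 10 − 41 ≡ 7 (mod 19). Since 52^(−1) ≡ 15 (mod 19) (52 ≡ 14 (mod 19)), t ≡ 15·7 ≡ 10 (mod 19). So x ≡ 41 + 52·10 = 561 (mod 988).
  Combine with x ≡ 4 (mod 15): write x = 561 + 988·t and require 561 + 988·t ≡ 4 (mod 15), i.e. 988·t ≡ 4 − 561 ≡ 13 (mod 15). Since 988^(−1) ≡ 7 (mod 15) (988 ≡ 13 (mod 15)), t ≡ 7·13 ≡ 1 (mod 15). So x ≡ 561 + 988·1 = 1549 (mod 14820).
Unique solution in [0, 14820): x = 1549.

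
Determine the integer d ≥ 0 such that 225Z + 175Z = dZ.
In the PID Z, (a, b) is generated by gcd(a, b). Compute gcd(225, 175) with the extended Euclidean algorithm, tracking rows (r, s, t) with s·225 + t·175 = r:
  row A: (225, 1, 0)   [1·225 + 0·175 = 225]
  row B: (175, 0, 1)   [0·225 + 1·175 = 175]
  225 = 1·175 + 50   → row C = row A − 1·row B = (50, 1, −1)   [check: 1·225 − 1·175 = 50]
  175 = 3·50 + 25   → row D = row B − 3·row C = (25, −3, 4)   [check: −3·225 + 4·175 = 25]
  50 = 2·25 + 0   → remainder 0, stop. gcd = 25 (last nonzero row D).
So gcd(225, 175) = 25, with Bézout identity −3·225 + 4·175 = 25. Containment (⊇): the Bézout identity exhibits 25 as an element of (225, 175), giving (25) ⊆ (225, 175). Containment (⊆): since 25 | 225 and 25 | 175 (225 = 25·9, 175 = 25·7), every Z-linear combination of 225 and 175 is divisible by 25, so (225, 175) ⊆ (25). Therefore (225, 175) = (25), d = 25.

Final answer: (225, 175) = (25); d = 25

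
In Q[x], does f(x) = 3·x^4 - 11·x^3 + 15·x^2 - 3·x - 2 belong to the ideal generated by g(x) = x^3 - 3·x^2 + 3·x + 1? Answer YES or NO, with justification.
YES

In Q[x] the ideal (g) consists of all multiples of g, so f ∈ (g) iff g | f, i.e. iff the remainder of f on division by g is 0. Divide f by g (g is monic, so eliminate the leading term of the running remainder at each step):
  leading term 3·x^4: subtract (3·x)·g(x) = 3·x^4 - 9·x^3 + 9·x^2 + 3·x, leaving -2·x^3 + 6·x^2 - 6·x - 2
  leading term -2·x^3: subtract (-2)·g(x) = -2·x^3 + 6·x^2 - 6·x - 2, leaving 0
The remainder is 0, so f(x) = g(x) · h(x) with h(x) = 3·x - 2. Hence g | f, i.e. f ∈ (g).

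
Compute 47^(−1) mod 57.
47^(−1) ≡ 17 (mod 57)

Apply the extended Euclidean algorithm to (57, 47), tracking rows (r, s, t) with s·57 + t·47 = r. Each division r_prev = q·r_cur + r_new produces the new row as (previous row) − q·(current row):
  row A: (57, 1, 0)   [1·57 + 0·47 = 57]
  row B: (47, 0, 1)   [0·57 + 1·47 = 47]
  57 = 1·47 + 10   → row C = row A − 1·row B = (10, 1, −1)   [check: 1·57 − 1·47 = 10]
  47 = 4·10 + 7   → row D = row B − 4·row C = (7, −4, 5)   [check: −4·57 + 5·47 = 7]
  10 = 1·7 + 3   → row E = row C − 1·row D = (3, 5, −6)   [check: 5·57 − 6·47 = 3]
  7 = 2·3 + 1   → row F = row D − 2·row E = (1, −14, 17)   [check: −14·57 + 17·47 = 1]
  3 = 3·1 + 0   → remainder 0, stop. gcd = 1 (last nonzero row F).
The gcd is 1, so 47 is invertible mod 57. The last nonzero row gives −14·57 + 17·47 = 1, so t = 17. So 47^(−1) ≡ 17 (mod 57). Verify: 47 · 17 = 799 ≡ 1 (mod 57). ✓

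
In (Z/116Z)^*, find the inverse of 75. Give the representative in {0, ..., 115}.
75^(−1) ≡ 99 (mod 116)

Apply the extended Euclidean algorithm to (116, 75), tracking rows (r, s, t) with s·116 + t·75 = r. Each division r_prev = q·r_cur + r_new produces the new row as (previous row) − q·(current row):
  row A: (116, 1, 0)   [1·116 + 0·75 = 116]
  row B: (75, 0, 1)   [0·116 + 1·75 = 75]
  116 = 1·75 + 41   → row C = row A − 1·row B = (41, 1, −1)   [check: 1·116 − 1·75 = 41]
  75 = 1·41 + 34   → row D = row B − 1·row C = (34, −1, 2)   [check: −1·116 + 2·75 = 34]
  41 = 1·34 + 7   → row E = row C − 1·row D = (7, 2, −3)   [check: 2·116 − 3·75 = 7]
  34 = 4·7 + 6   → row F = row D − 4·row E = (6, −9, 14)   [check: −9·116 + 14·75 = 6]
  7 = 1·6 + 1   → row G = row E − 1·row F = (1, 11, −17)   [check: 11·116 − 17·75 = 1]
  6 = 6·1 + 0   → remainder 0, stop. gcd = 1 (last nonzero row G).
The gcd is 1, so 75 is invertible mod 116. The last nonzero row gives 11·116 − 17·75 = 1, so t = −17. So 75^(−1) ≡ −17 ≡ 99 (mod 116). Verify: 75 · 99 = 7425 ≡ 1 (mod 116). ✓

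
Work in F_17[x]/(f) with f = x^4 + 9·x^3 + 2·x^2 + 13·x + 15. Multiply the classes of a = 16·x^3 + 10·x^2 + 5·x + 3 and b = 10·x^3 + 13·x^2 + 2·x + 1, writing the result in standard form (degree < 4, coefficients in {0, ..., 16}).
a · b ≡ x^3 + x^2 + 4·x + 1 (mod f(x))

Multiply as integer polynomials: a · b = 160·x^6 + 308·x^5 + 212·x^4 + 131·x^3 + 59·x^2 + 11·x + 3. Reducing coefficients mod 17: a · b ≡ 7·x^6 + 2·x^5 + 8·x^4 + 12·x^3 + 8·x^2 + 11·x + 3. Now divide by f(x) = x^4 + 9·x^3 + 2·x^2 + 13·x + 15 in F_17[x], eliminating the leading term at each step:
  leading term 7·x^6: subtract (7·x^2)·f(x) = 7·x^6 + 12·x^5 + 14·x^4 + 6·x^3 + 3·x^2, leaving 7·x^5 + 11·x^4 + 6·x^3 + 5·x^2 + 11·x + 3 (coefficients mod 17)
  leading term 7·x^5: subtract (7·x)·f(x) = 7·x^5 + 12·x^4 + 14·x^3 + 6·x^2 + 3·x, leaving 16·x^4 + 9·x^3 + 16·x^2 + 8·x + 3 (coefficients mod 17)
  leading term 16·x^4: subtract (16)·f(x) = 16·x^4 + 8·x^3 + 15·x^2 + 4·x + 2, leaving x^3 + x^2 + 4·x + 1 (coefficients mod 17)
The degree is now < 4, so this is the remainder. Hence a · b ≡ x^3 + x^2 + 4·x + 1 in F_17[x]/(f).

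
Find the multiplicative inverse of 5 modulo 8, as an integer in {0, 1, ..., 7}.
5^(−1) ≡ 5 (mod 8)

Apply the extended Euclidean algorithm to (8, 5), tracking rows (r, s, t) with s·8 + t·5 = r. Each division r_prev = q·r_cur + r_new produces the new row as (previous row) − q·(current row):
  row A: (8, 1, 0)   [1·8 + 0·5 = 8]
  row B: (5, 0, 1)   [0·8 + 1·5 = 5]
  8 = 1·5 + 3   → row C = row A − 1·row B = (3, 1, −1)   [check: 1·8 − 1·5 = 3]
  5 = 1·3 + 2   → row D = row B − 1·row C = (2, −1, 2)   [check: −1·8 + 2·5 = 2]
  3 = 1·2 + 1   → row E = row C − 1·row D = (1, 2, −3)   [check: 2·8 − 3·5 = 1]
  2 = 2·1 + 0   → remainder 0, stop. gcd = 1 (last nonzero row E).
The gcd is 1, so 5 is invertible mod 8. The last nonzero row gives 2·8 − 3·5 = 1, so t = −3. So 5^(−1) ≡ −3 ≡ 5 (mod 8). Verify: 5 · 5 = 25 ≡ 1 (mod 8). ✓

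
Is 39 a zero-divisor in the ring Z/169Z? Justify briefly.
gcd(39, 169) = 13 > 1, so 39 is not a unit in Z/169Z. In Z/nZ every nonzero non-unit is a zero-divisor: explicitly, take b = 169/gcd = 13 ≠ 0 (mod 169); then 39·13 = 507 = 3·169, i.e. 39·13 ≡ 0 (mod 169). So 39 is a zero-divisor.

Final answer: YES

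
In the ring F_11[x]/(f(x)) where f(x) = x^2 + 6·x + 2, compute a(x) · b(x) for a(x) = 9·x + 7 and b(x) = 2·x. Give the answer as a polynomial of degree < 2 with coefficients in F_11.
Multiply as integer polynomials: a · b = 18·x^2 + 14·x. Reducing coefficients mod 11: a · b ≡ 7·x^2 + 3·x. Now divide by f(x) = x^2 + 6·x + 2 in F_11[x], eliminating the leading term at each step:
  leading term 7·x^2: subtract (7)·f(x) = 7·x^2 + 9·x + 3, leaving 5·x + 8 (coefficients mod 11)
The degree is now < 2, so this is the remainder. Hence a · b ≡ 5·x + 8 in F_11[x]/(f).

Final answer: a · b ≡ 5·x + 8 (mod f(x))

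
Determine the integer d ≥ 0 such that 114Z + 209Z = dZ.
(114, 209) = (19); d = 19

In the PID Z, (a, b) is generated by gcd(a, b). Compute gcd(209, 114) with the extended Euclidean algorithm, tracking rows (r, s, t) with s·209 + t·114 = r:
  row A: (209, 1, 0)   [1·209 + 0·114 = 209]
  row B: (114, 0, 1)   [0·209 + 1·114 = 114]
  209 = 1·114 + 95   → row C = row A − 1·row B = (95, 1, −1)   [check: 1·209 − 1·114 = 95]
  114 = 1·95 + 19   → row D = row B − 1·row C = (19, −1, 2)   [check: −1·209 + 2·114 = 19]
  95 = 5·19 + 0   → remainder 0, stop. gcd = 19 (last nonzero row D).
So gcd(114, 209) = 19, with Bézout identity −1·209 + 2·114 = 19. Containment (⊇): the Bézout identity exhibits 19 as an element of (114, 209), giving (19) ⊆ (114, 209). Containment (⊆): since 19 | 114 and 19 | 209 (114 = 19·6, 209 = 19·11), every Z-linear combination of 114 and 209 is divisible by 19, so (114, 209) ⊆ (19). Therefore (114, 209) = (19), d = 19.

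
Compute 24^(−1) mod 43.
Apply the extended Euclidean algorithm to (43, 24), tracking rows (r, s, t) with s·43 + t·24 = r. Each division r_prev = q·r_cur + r_new produces the new row as (previous row) − q·(current row):
  row A: (43, 1, 0)   [1·43 + 0·24 = 43]
  row B: (24, 0, 1)   [0·43 + 1·24 = 24]
  43 = 1·24 + 19   → row C = row A − 1·row B = (19, 1, −1)   [check: 1·43 − 1·24 = 19]
  24 = 1·19 + 5   → row D = row B − 1·row C = (5, −1, 2)   [check: −1·43 + 2·24 = 5]
  19 = 3·5 + 4   → row E = row C − 3·row D = (4, 4, −7)   [check: 4·43 − 7·24 = 4]
  5 = 1·4 + 1   → row F = row D − 1·row E = (1, −5, 9)   [check: −5·43 + 9·24 = 1]
  4 = 4·1 + 0   → remainder 0, stop. gcd = 1 (last nonzero row F).
The gcd is 1, so 24 is invertible mod 43. The last nonzero row gives −5·43 + 9·24 = 1, so t = 9. So 24^(−1) ≡ 9 (mod 43). Verify: 24 · 9 = 216 ≡ 1 (mod 43). ✓

Final answer: 24^(−1) ≡ 9 (mod 43)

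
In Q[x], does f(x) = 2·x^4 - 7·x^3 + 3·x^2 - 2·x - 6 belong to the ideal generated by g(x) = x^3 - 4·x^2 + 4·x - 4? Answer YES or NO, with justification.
In Q[x] the ideal (g) consists of all multiples of g, so f ∈ (g) iff g | f, i.e. iff the remainder of f on division by g is 0. Divide f by g (g is monic, so eliminate the leading term of the running remainder at each step):
  leading term 2·x^4: subtract (2·x)·g(x) = 2·x^4 - 8·x^3 + 8·x^2 - 8·x, leaving x^3 - 5·x^2 + 6·x - 6
  leading term x^3: subtract (1)·g(x) = x^3 - 4·x^2 + 4·x - 4, leaving -x^2 + 2·x - 2
The remainder r(x) = -x^2 + 2·x - 2 ≠ 0 (and deg r < deg g), so g ∤ f, i.e. f ∉ (g).

Final answer: NO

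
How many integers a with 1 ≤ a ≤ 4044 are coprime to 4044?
The number of a ∈ {1, ..., 4044} with gcd(a, 4044) = 1 is by definition Euler's totient φ(4044). φ is multiplicative, with φ(p^e) = p^e − p^(e−1). Factorise 4044 = 2^2 · 3 · 337. Then
  φ(4044) = (2^2 − 2^1) · (3 − 1) · (337 − 1) = 2 · 2 · 336 = 1344.
So there are 1344 such integers.

Final answer: 1344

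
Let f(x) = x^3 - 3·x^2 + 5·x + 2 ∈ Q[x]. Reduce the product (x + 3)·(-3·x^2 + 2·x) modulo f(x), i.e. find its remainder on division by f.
First multiply in Q[x] without reducing: a · b = -3·x^3 - 7·x^2 + 6·x. Now divide by f(x) = x^3 - 3·x^2 + 5·x + 2, eliminating the leading term at each step:
  leading term -3·x^3: subtract (-3)·f(x) = -3·x^3 + 9·x^2 - 15·x - 6, leaving -16·x^2 + 21·x + 6
The degree is now < 3, so this is the remainder. Hence a · b ≡ -16·x^2 + 21·x + 6 in Q[x]/(f).

Final answer: a · b ≡ -16·x^2 + 21·x + 6 (mod f(x))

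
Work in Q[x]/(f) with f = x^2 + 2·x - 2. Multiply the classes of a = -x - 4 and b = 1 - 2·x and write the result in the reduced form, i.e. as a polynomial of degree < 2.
a · b ≡ 3·x (mod f(x))

First multiply in Q[x] without reducing: a · b = 2·x^2 + 7·x - 4. Now divide by f(x) = x^2 + 2·x - 2, eliminating the leading term at each step:
  leading term 2·x^2: subtract (2)·f(x) = 2·x^2 + 4·x - 4, leaving 3·x
The degree is now < 2, so this is the remainder. Hence a · b ≡ 3·x in Q[x]/(f).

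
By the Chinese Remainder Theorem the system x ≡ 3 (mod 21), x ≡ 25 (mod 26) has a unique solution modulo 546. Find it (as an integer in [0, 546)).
The moduli 21, 26 are pairwise coprime, so by the CRT there is a unique solution mod 21·26 = 546.
Solve by successive substitution. Start with x ≡ 3 (mod 21).
  Combine with x ≡ 25 (mod 26): write x = 3 + 21·t and require 3 + 21·t ≡ 25 (mod 26), i.e. 21·t ≡ 25 − 3 ≡ 22 (mod 26). Since 21^(−1) ≡ 5 (mod 26), t ≡ 5·22 ≡ 6 (mod 26). So x ≡ 3 + 21·6 = 129 (mod 546).
Unique solution in [0, 546): x = 129.

Final answer: x ≡ 129 (mod 546); the representative in [0, 546) is 129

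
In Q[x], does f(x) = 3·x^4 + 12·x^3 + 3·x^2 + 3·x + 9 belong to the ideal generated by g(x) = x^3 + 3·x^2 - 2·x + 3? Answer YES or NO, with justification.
In Q[x] the ideal (g) consists of all multiples of g, so f ∈ (g) iff g | f, i.e. iff the remainder of f on division by g is 0. Divide f by g (g is monic, so eliminate the leading term of the running remainder at each step):
  leading term 3·x^4: subtract (3·x)·g(x) = 3·x^4 + 9·x^3 - 6·x^2 + 9·x, leaving 3·x^3 + 9·x^2 - 6·x + 9
  leading term 3·x^3: subtract (3)·g(x) = 3·x^3 + 9·x^2 - 6·x + 9, leaving 0
The remainder is 0, so f(x) = g(x) · h(x) with h(x) = 3·x + 3. Hence g | f, i.e. f ∈ (g).

Final answer: YES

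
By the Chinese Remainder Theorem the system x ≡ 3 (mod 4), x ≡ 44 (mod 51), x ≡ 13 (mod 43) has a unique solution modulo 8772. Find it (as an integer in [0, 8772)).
x ≡ 5603 (mod 8772); the representative in [0, 8772) is 5603

The moduli 4, 51, 43 are pairwise coprime, so by the CRT there is a unique solution mod 4·51·43 = 8772.
Solve by successive substitution. Start with x ≡ 3 (mod 4).
  Combine with x ≡ 44 (mod 51): write x = 3 + 4·t and require 3 + 4·t ≡ 44 (mod 51), i.e. 4·t ≡ 44 − 3 ≡ 41 (mod 51). Since 4^(−1) ≡ 13 (mod 51), t ≡ 13·41 ≡ 23 (mod 51). So x ≡ 3 + 4·23 = 95 (mod 204).
  Combine with x ≡ 13 (mod 43): write x = 95 + 204·t and require 95 + 204·t ≡ 13 (mod 43), i.e. 204·t ≡ 13 − 95 ≡ 4 (mod 43). Since 204^(−1) ≡ 39 (mod 43) (204 ≡ 32 (mod 43)), t ≡ 39·4 ≡ 27 (mod 43). So x ≡ 95 + 204·27 = 5603 (mod 8772).
Unique solution in [0, 8772): x = 5603.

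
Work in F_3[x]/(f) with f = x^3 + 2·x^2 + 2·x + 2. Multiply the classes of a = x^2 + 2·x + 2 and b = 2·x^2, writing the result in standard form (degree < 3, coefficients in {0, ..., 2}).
Multiply as integer polynomials: a · b = 2·x^4 + 4·x^3 + 4·x^2. Reducing coefficients mod 3: a · b ≡ 2·x^4 + x^3 + x^2. Now divide by f(x) = x^3 + 2·x^2 + 2·x + 2 in F_3[x], eliminating the leading term at each step:
  leading term 2·x^4: subtract (2·x)·f(x) = 2·x^4 + x^3 + x^2 + x, leaving 2·x (coefficients mod 3)
The degree is now < 3, so this is the remainder. Hence a · b ≡ 2·x in F_3[x]/(f).

Final answer: a · b ≡ 2·x (mod f(x))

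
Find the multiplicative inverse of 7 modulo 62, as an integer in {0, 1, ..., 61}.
7^(−1) ≡ 9 (mod 62)

Apply the extended Euclidean algorithm to (62, 7), tracking rows (r, s, t) with s·62 + t·7 = r. Each division r_prev = q·r_cur + r_new produces the new row as (previous row) − q·(current row):
  row A: (62, 1, 0)   [1·62 + 0·7 = 62]
  row B: (7, 0, 1)   [0·62 + 1·7 = 7]
  62 = 8·7 + 6   → row C = row A − 8·row B = (6, 1, −8)   [check: 1·62 − 8·7 = 6]
  7 = 1·6 + 1   → row D = row B − 1·row C = (1, −1, 9)   [check: −1·62 + 9·7 = 1]
  6 = 6·1 + 0   → remainder 0, stop. gcd = 1 (last nonzero row D).
The gcd is 1, so 7 is invertible mod 62. The last nonzero row gives −1·62 + 9·7 = 1, so t = 9. So 7^(−1) ≡ 9 (mod 62). Verify: 7 · 9 = 63 ≡ 1 (mod 62). ✓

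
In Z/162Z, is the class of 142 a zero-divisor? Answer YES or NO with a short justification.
gcd(142, 162) = 2 > 1, so 142 is not a unit in Z/162Z. In Z/nZ every nonzero non-unit is a zero-divisor: explicitly, take b = 162/gcd = 81 ≠ 0 (mod 162); then 142·81 = 11502 = 71·162, i.e. 142·81 ≡ 0 (mod 162). So 142 is a zero-divisor.

Final answer: YES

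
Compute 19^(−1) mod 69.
19^(−1) ≡ 40 (mod 69)

Apply the extended Euclidean algorithm to (69, 19), tracking rows (r, s, t) with s·69 + t·19 = r. Each division r_prev = q·r_cur + r_new produces the new row as (previous row) − q·(current row):
  row A: (69, 1, 0)   [1·69 + 0·19 = 69]
  row B: (19, 0, 1)   [0·69 + 1·19 = 19]
  69 = 3·19 + 12   → row C = row A − 3·row B = (12, 1, −3)   [check: 1·69 − 3·19 = 12]
  19 = 1·12 + 7   → row D = row B − 1·row C = (7, −1, 4)   [check: −1·69 + 4·19 = 7]
  12 = 1·7 + 5   → row E = row C − 1·row D = (5, 2, −7)   [check: 2·69 − 7·19 = 5]
  7 = 1·5 + 2   → row F = row D − 1·row E = (2, −3, 11)   [check: −3·69 + 11·19 = 2]
  5 = 2·2 + 1   → row G = row E − 2·row F = (1, 8, −29)   [check: 8·69 − 29·19 = 1]
  2 = 2·1 + 0   → remainder 0, stop. gcd = 1 (last nonzero row G).
The gcd is 1, so 19 is invertible mod 69. The last nonzero row gives 8·69 − 29·19 = 1, so t = −29. So 19^(−1) ≡ −29 ≡ 40 (mod 69). Verify: 19 · 40 = 760 ≡ 1 (mod 69). ✓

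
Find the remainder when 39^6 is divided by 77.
Use repeated squaring. Binary(6) = 110. Walk through the bits of the exponent 6 left-to-right: at each bit after the leading one, square the running value, then multiply by 39 if the bit is 1 (always reducing mod 77):
  bit 1 = 1 (leading): start with 39.
  bit 2 = 1: square 39^2 = 1521 ≡ 58; bit is 1, so multiply 58·39 = 2262 ≡ 29 (mod 77).
  bit 3 = 0: square 29^2 = 841 ≡ 71 (mod 77).
Final value: 39^6 ≡ 71 (mod 77).

Final answer: 71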